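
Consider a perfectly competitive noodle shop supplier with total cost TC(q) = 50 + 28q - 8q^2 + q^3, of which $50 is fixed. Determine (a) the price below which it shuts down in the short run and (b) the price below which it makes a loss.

AVC = 28 - 8q + q^2; minimized at q = 4, giving min AVC = $12. That is the shutdown price.
ATC = 50/q + 28 - 8q + q^2. Setting dATC/dq = −50/q^2 − 8 + 2q = 0 gives q = 5 (since 2·5^3 − 8·5^2 = 50).
min ATC = 50/5 + 28 − 8·5 + 5^2 = $23. That is the break-even price.
Between these two prices the firm operates at a loss; above $23 it earns a profit.

Shutdown price = $12; break-even price = $23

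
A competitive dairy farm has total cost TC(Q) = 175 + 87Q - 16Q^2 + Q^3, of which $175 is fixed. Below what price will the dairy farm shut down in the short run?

$23 per unit

The firm shuts down when price falls below the minimum of average variable cost. AVC = VC/Q = 87 - 16Q + Q^2.
At the minimum of AVC, MC = AVC. MC = 87 - 32Q + 3Q^2; setting MC = AVC gives 2Q^2 - 16Q = 0, so Q = 8. min AVC = 23.
The firm shuts down for any P below $23.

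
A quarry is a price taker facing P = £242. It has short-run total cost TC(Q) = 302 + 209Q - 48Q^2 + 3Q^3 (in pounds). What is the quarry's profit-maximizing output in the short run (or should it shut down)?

From TC, MC = TC'(Q) = 209 - 96Q + 9Q^2 and AVC = VC/Q = 209 - 48Q + 3Q^2.
AVC is minimized where dAVC/dQ = -48 + 6Q = 0, at Q = 8; min AVC = 209 - 48·8 + 3·8^2 = £17.
P = £242 exceeds min AVC = £17, so the firm stays open.
Solving P = MC: -33 - 96Q + 9Q^2 = 0 ⇒ Q = -1/3 or 11. On the upward-sloping branch, Q* = 11.
Check: AVC at Q = 11 is £44 ≤ P, so revenue covers variable cost.
Profit = P·Q − TC = 242·11 − 786 = £1876.

Produce at Q = 11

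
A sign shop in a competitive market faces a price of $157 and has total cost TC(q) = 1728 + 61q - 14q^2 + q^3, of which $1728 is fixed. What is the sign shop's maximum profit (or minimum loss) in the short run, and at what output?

AVC = 61 - 14q + q^2 has its minimum $12 at q = 7; price $157 clears that bar, so the firm operates.
With MC = 61 - 28q + 3q^2, P = MC on the upward-sloping part at q* = 12.
TR = 157·12 = 1884. TC = 1728 + 444 = 2172. Profit = 1884 − 2172 = -$288.
That loss of $288 beats the $1728 the firm would lose by shutting down; producing recovers $1440 of fixed cost.

Profit = -$288 at q = 12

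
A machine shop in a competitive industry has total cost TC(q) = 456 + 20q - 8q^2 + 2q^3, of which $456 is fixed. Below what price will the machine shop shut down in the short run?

Short-run supply begins at min AVC. From VC = 20q - 8q^2 + 2q^3, AVC = 20 - 8q + 2q^2.
At the minimum of AVC, MC = AVC. MC = 20 - 16q + 6q^2; setting MC = AVC gives 4q^2 - 8q = 0, so q = 2. min AVC = 12.
So the shutdown price is $12.

$12 per unit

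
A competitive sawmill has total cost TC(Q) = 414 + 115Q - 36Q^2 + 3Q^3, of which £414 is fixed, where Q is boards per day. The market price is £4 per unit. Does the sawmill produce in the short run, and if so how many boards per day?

Strip out fixed cost: VC = 115Q - 36Q^2 + 3Q^3. Then AVC = 115 - 36Q + 3Q^2 and MC = 115 - 72Q + 9Q^2.
AVC is minimized where dAVC/dQ = -36 + 6Q = 0, at Q = 6; min AVC = 115 - 36·6 + 3·6^2 = £7.
With P < min AVC (£4 < £7), every unit sold adds to the loss.
Shutting down limits the loss to fixed cost, £414.

Shut down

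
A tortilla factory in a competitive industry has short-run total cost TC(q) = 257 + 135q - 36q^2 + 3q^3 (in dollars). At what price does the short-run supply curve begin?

$27 per unit

The firm shuts down when price falls below the minimum of average variable cost. AVC = VC/q = 135 - 36q + 3q^2.
At the minimum of AVC, MC = AVC. MC = 135 - 72q + 9q^2; setting MC = AVC gives 6q^2 - 36q = 0, so q = 6. min AVC = 27.
The firm shuts down for any P below $27.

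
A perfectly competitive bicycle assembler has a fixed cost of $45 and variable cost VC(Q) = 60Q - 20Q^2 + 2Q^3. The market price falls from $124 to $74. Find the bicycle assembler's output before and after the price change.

Output falls from 8 to 7

AVC = 60 - 20Q + 2Q^2, minimized at Q = 5 where min AVC = $10. MC = 60 - 40Q + 6Q^2.
At P = $124 ≥ min AVC, set P = MC on the rising branch: Q = 8.
At P = $74 ≥ min AVC, set P = MC: Q = 7. The firm stays open but cuts output.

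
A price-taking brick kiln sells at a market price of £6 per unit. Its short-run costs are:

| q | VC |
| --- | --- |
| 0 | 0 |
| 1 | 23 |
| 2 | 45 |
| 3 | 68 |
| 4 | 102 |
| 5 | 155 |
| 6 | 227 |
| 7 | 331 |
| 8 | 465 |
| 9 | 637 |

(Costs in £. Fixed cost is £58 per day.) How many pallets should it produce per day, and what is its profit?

Compute π = P·q − TC at each output: q=0: -58; q=1: -75; q=2: -91; q=3: -108; q=4: -136; q=5: -183; q=6: -249; q=7: -347; q=8: -475; q=9: -641.
Profit is highest at q = 0. Equivalently, the lowest AVC in the table is 45/2 ≈ £22.50 at q = 2, and P = £6 falls below it — price never covers variable cost, so the firm shuts down and loses only its fixed cost.

q = 0 (shut down); profit = -£58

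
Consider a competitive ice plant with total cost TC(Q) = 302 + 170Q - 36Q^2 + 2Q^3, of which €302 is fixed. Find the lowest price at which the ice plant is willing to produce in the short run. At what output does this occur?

Short-run supply begins at min AVC. From VC = 170Q - 36Q^2 + 2Q^3, AVC = 170 - 36Q + 2Q^2.
At the minimum of AVC, MC = AVC. MC = 170 - 72Q + 6Q^2; setting MC = AVC gives 4Q^2 - 36Q = 0, so Q = 9. min AVC = 8.
For P < €8 the firm produces nothing.

€8 per unit, at Q = 9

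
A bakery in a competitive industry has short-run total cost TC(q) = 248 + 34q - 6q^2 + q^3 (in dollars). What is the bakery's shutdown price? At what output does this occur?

Short-run supply begins at min AVC. From VC = 34q - 6q^2 + q^3, AVC = 34 - 6q + q^2.
dAVC/dq = -6 + 2q = 0 gives q = 3. min AVC = 34 - 6·3 + 3^2 = 25.
The firm shuts down for any P below $25.

$25 per unit, at q = 3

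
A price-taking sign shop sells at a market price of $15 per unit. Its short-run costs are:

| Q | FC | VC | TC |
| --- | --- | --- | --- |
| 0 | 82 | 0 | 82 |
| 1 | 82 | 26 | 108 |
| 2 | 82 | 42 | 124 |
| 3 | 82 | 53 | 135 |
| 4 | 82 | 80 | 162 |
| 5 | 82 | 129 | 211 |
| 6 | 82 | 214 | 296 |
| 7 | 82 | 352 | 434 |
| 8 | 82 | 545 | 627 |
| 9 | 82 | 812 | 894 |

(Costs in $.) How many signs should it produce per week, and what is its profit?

Q = 0 (shut down); profit = -$82

Compute π = P·Q − TC at each output: Q=0: -82; Q=1: -93; Q=2: -94; Q=3: -90; Q=4: -102; Q=5: -136; Q=6: -206; Q=7: -329; Q=8: -507; Q=9: -759.
Profit is highest at Q = 0. Equivalently, the lowest AVC in the table is 53/3 ≈ $17.67 at Q = 3, and P = $15 falls below it — price never covers variable cost, so the firm shuts down and loses only its fixed cost.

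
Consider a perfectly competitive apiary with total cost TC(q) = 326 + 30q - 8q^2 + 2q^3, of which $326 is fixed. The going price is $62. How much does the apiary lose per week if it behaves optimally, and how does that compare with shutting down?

AVC = 30 - 8q + 2q^2; min AVC = $22 at q = 2. Since P = $62 ≥ min AVC, the firm produces.
With MC = 30 - 16q + 6q^2, P = MC on the upward-sloping part at q* = 4.
TR = 62·4 = 248. TC = 326 + 120 = 446. Profit = 248 − 446 = -$198.
That loss of $198 beats the $326 the firm would lose by shutting down; producing recovers $128 of fixed cost.

Profit = -$198 at q = 4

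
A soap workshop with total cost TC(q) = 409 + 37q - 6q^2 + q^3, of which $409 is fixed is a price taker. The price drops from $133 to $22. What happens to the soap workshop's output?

AVC = 37 - 6q + q^2, minimized at q = 3 where min AVC = $28. MC = 37 - 12q + 3q^2.
At P = $133 ≥ min AVC, set P = MC on the rising branch: q = 8.
At P = $22 < min AVC = $28, price no longer covers variable cost at any output, so the firm shuts down: q = 0.

Output falls from 8 to 0 (the firm shuts down)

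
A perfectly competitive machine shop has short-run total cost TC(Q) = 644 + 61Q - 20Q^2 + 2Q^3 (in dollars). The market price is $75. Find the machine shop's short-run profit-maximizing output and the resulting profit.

AVC = 61 - 20Q + 2Q^2; min AVC = $11 at Q = 5. Since P = $75 ≥ min AVC, the firm produces.
MC = 61 - 40Q + 6Q^2. Setting P = MC and taking the root on the rising branch gives Q* = 7.
TR = 75·7 = 525. TC = 644 + 133 = 777. Profit = 525 − 777 = -$252.
That loss of $252 beats the $644 the firm would lose by shutting down; producing recovers $392 of fixed cost.

Profit = -$252 at Q = 7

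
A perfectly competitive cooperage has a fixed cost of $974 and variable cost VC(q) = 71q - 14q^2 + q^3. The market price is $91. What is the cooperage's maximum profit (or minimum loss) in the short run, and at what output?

AVC = 71 - 14q + q^2; min AVC = $22 at q = 7. Since P = $91 ≥ min AVC, the firm produces.
With MC = 71 - 28q + 3q^2, P = MC on the upward-sloping part at q* = 10.
TR = 91·10 = 910. TC = 974 + 310 = 1284. Profit = 910 − 1284 = -$374.
By producing, the firm covers all variable cost plus $600 of fixed cost; shutting down would lose the full $974.

Profit = -$374 at q = 10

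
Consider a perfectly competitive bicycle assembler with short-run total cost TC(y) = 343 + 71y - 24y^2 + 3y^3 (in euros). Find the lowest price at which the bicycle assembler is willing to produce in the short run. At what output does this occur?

€23 per unit, at y = 4

The firm shuts down when price falls below the minimum of average variable cost. AVC = VC/y = 71 - 24y + 3y^2.
dAVC/dy = -24 + 6y = 0 gives y = 4. min AVC = 71 - 24·4 + 3·4^2 = 23.
So the shutdown price is €23.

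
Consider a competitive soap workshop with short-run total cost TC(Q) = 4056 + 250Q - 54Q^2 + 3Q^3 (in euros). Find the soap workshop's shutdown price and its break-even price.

Shutdown price = €7; break-even price = €367

Shutdown price = min AVC. AVC = 250 - 54Q + 3Q^2, with vertex at Q = 9 and minimum €7.
ATC = 4056/Q + 250 - 54Q + 3Q^2. Setting dATC/dQ = −4056/Q^2 − 54 + 6Q = 0 gives Q = 13 (since 6·13^3 − 54·13^2 = 4056).
min ATC = 4056/13 + 250 − 54·13 + 3·13^2 = €367. That is the break-even price.
Between these two prices the firm operates at a loss; above €367 it earns a profit.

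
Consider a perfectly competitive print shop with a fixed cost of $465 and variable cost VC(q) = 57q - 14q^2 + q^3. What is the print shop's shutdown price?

The firm shuts down when price falls below the minimum of average variable cost. AVC = VC/q = 57 - 14q + q^2.
dAVC/dq = -14 + 2q = 0 gives q = 7. min AVC = 57 - 14·7 + 7^2 = 8.
The firm shuts down for any P below $8.

$8 per unit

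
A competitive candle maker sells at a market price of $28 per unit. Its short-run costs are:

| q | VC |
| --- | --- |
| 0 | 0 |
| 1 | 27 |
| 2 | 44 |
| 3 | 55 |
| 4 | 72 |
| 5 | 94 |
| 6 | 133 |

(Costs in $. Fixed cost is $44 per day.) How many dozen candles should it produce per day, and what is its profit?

Compute π = P·q − TC at each output: q=0: -44; q=1: -43; q=2: -32; q=3: -15; q=4: -4; q=5: 2; q=6: -9.
Profit is maximized at q = 5. AVC there is 94/5 = $18.80 ≤ P, so producing beats shutting down (which would give -$44).

q = 5; profit = $2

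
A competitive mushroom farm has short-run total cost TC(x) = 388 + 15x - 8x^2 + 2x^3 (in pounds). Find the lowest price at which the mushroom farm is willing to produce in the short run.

Short-run supply begins at min AVC. From VC = 15x - 8x^2 + 2x^3, AVC = 15 - 8x + 2x^2.
At the minimum of AVC, MC = AVC. MC = 15 - 16x + 6x^2; setting MC = AVC gives 4x^2 - 8x = 0, so x = 2. min AVC = 7.
So the shutdown price is £7.

£7 per unit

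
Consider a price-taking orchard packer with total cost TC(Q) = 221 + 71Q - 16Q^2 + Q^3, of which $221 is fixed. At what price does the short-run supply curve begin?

$7 per unit

The shutdown price is the minimum of AVC. VC = 71Q - 16Q^2 + Q^3, so AVC = 71 - 16Q + Q^2.
At the minimum of AVC, MC = AVC. MC = 71 - 32Q + 3Q^2; setting MC = AVC gives 2Q^2 - 16Q = 0, so Q = 8. min AVC = 7.
For P < $7 the firm produces nothing.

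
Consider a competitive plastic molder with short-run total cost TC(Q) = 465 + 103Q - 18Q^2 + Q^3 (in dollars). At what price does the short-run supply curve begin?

$22 per unit

The shutdown price is the minimum of AVC. VC = 103Q - 18Q^2 + Q^3, so AVC = 103 - 18Q + Q^2.
dAVC/dQ = -18 + 2Q = 0 gives Q = 9. min AVC = 103 - 18·9 + 9^2 = 22.
For P < $22 the firm produces nothing.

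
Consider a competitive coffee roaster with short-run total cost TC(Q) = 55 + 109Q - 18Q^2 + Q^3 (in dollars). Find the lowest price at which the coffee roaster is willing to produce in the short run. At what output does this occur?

Short-run supply begins at min AVC. From VC = 109Q - 18Q^2 + Q^3, AVC = 109 - 18Q + Q^2.
At the minimum of AVC, MC = AVC. MC = 109 - 36Q + 3Q^2; setting MC = AVC gives 2Q^2 - 18Q = 0, so Q = 9. min AVC = 28.
So the shutdown price is $28.

$28 per unit, at Q = 9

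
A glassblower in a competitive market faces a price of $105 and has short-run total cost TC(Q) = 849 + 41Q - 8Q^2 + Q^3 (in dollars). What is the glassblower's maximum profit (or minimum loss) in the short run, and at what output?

AVC = 41 - 8Q + Q^2; min AVC = $25 at Q = 4. Since P = $105 ≥ min AVC, the firm produces.
With MC = 41 - 16Q + 3Q^2, P = MC on the upward-sloping part at Q* = 8.
TR = 105·8 = 840. TC = 849 + 328 = 1177. Profit = 840 − 1177 = -$337.
That loss of $337 beats the $849 the firm would lose by shutting down; producing recovers $512 of fixed cost.

Profit = -$337 at Q = 8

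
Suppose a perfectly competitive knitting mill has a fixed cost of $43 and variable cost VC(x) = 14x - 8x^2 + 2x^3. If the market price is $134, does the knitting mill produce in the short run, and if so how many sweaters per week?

From TC, MC = TC'(x) = 14 - 16x + 6x^2 and AVC = VC/x = 14 - 8x + 2x^2.
AVC hits its minimum where MC = AVC, at x = 2, giving min AVC = 14 - 8·2 + 2·2^2 = $6.
Because $134 ≥ $6, revenue can cover variable cost; the firm operates.
Solving P = MC: -120 - 16x + 6x^2 = 0 ⇒ x = -10/3 or 6. On the upward-sloping branch, x* = 6.
Check: AVC at x = 6 is $38 ≤ P, so revenue covers variable cost.
Profit = P·x − TC = 134·6 − 271 = $533.

Produce at x = 6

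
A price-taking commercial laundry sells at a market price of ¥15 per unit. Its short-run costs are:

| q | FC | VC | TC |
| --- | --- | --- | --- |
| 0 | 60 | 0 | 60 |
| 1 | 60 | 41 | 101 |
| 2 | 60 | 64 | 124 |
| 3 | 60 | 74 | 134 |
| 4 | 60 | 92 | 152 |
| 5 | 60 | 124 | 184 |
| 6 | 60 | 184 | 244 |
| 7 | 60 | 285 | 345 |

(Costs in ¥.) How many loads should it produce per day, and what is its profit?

Compute π = P·q − TC at each output: q=0: -60; q=1: -86; q=2: -94; q=3: -89; q=4: -92; q=5: -109; q=6: -154; q=7: -240.
Profit is highest at q = 0. Equivalently, the lowest AVC in the table is 92/4 ≈ ¥23 at q = 4, and P = ¥15 falls below it — price never covers variable cost, so the firm shuts down and loses only its fixed cost.

q = 0 (shut down); profit = -¥60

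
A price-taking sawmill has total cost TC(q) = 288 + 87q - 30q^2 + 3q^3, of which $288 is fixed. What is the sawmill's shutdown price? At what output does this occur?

Short-run supply begins at min AVC. From VC = 87q - 30q^2 + 3q^3, AVC = 87 - 30q + 3q^2.
dAVC/dq = -30 + 6q = 0 gives q = 5. min AVC = 87 - 30·5 + 3·5^2 = 12.
So the shutdown price is $12.

$12 per unit, at q = 5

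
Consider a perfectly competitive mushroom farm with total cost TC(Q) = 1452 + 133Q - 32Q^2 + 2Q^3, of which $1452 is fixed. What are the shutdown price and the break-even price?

AVC = 133 - 32Q + 2Q^2; minimized at Q = 8, giving min AVC = $5. That is the shutdown price.
ATC = 1452/Q + 133 - 32Q + 2Q^2. Setting dATC/dQ = −1452/Q^2 − 32 + 4Q = 0 gives Q = 11 (since 4·11^3 − 32·11^2 = 1452).
min ATC = 1452/11 + 133 − 32·11 + 2·11^2 = $155. That is the break-even price.
Between these two prices the firm operates at a loss; above $155 it earns a profit.

Shutdown price = $5; break-even price = $155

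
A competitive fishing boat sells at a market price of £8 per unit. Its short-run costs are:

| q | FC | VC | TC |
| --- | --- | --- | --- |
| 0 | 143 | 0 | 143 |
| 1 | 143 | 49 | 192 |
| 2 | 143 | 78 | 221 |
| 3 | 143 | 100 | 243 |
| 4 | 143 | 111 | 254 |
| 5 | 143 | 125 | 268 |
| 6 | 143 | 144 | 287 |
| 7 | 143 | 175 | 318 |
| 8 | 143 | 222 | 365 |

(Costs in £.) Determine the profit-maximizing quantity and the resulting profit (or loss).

Compute π = P·q − TC at each output: q=0: -143; q=1: -184; q=2: -205; q=3: -219; q=4: -222; q=5: -228; q=6: -239; q=7: -262; q=8: -301.
Profit is highest at q = 0. Equivalently, the lowest AVC in the table is 144/6 ≈ £24 at q = 6, and P = £8 falls below it — price never covers variable cost, so the firm shuts down and loses only its fixed cost.

q = 0 (shut down); profit = -£143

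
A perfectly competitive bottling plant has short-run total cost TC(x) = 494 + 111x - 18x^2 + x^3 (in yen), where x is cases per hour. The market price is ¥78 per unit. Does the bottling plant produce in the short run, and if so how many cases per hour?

Produce at x = 11

From TC, MC = TC'(x) = 111 - 36x + 3x^2 and AVC = VC/x = 111 - 18x + x^2.
AVC is minimized where dAVC/dx = -18 + 2x = 0, at x = 9; min AVC = 111 - 18·9 + 9^2 = ¥30.
Since P = ¥78 ≥ min AVC = ¥30, price covers variable cost and the firm should produce.
Solving P = MC: 33 - 36x + 3x^2 = 0 ⇒ x = 1 or 11. On the upward-sloping branch, x* = 11.
Check: AVC at x = 11 is ¥34 ≤ P, so revenue covers variable cost.
Profit = P·x − TC = 78·11 − 868 = -¥10, a loss, but smaller than the ¥494 fixed cost the firm would lose by shutting down.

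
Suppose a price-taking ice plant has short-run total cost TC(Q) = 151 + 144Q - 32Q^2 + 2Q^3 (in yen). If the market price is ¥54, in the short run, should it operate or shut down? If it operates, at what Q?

From TC, MC = TC'(Q) = 144 - 64Q + 6Q^2 and AVC = VC/Q = 144 - 32Q + 2Q^2.
AVC is minimized where dAVC/dQ = -32 + 4Q = 0, at Q = 8; min AVC = 144 - 32·8 + 2·8^2 = ¥16.
Because ¥54 ≥ ¥16, revenue can cover variable cost; the firm operates.
P = MC gives 90 - 64Q + 6Q^2 = 0, with roots 5/3 and 9. Take the larger (rising MC): Q* = 9.
Check: AVC at Q = 9 is ¥18 ≤ P, so revenue covers variable cost.
Profit = P·Q − TC = 54·9 − 313 = ¥173.

Produce at Q = 9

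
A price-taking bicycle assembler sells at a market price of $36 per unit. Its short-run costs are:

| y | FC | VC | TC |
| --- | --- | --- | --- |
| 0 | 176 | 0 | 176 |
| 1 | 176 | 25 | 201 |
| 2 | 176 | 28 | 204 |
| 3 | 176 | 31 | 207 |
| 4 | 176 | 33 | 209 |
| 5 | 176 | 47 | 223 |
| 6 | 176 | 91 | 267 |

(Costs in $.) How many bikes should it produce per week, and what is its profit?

y = 5; profit = -$43

Compute π = P·y − TC at each output: y=0: -176; y=1: -165; y=2: -132; y=3: -99; y=4: -65; y=5: -43; y=6: -51.
Profit is maximized at y = 5. AVC there is 47/5 = $9.40 ≤ P, so producing beats shutting down (which would give -$176).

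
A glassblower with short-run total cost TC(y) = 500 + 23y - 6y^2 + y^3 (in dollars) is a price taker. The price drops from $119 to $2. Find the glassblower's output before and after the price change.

MC = 23 - 12y + 3y^2; the shutdown threshold is min AVC = $14 (at y = 3).
With P = $119 above the shutdown price, P = MC gives y = 8.
At P = $2 < min AVC = $14, price no longer covers variable cost at any output, so the firm shuts down: y = 0.

Output falls from 8 to 0 (the firm shuts down)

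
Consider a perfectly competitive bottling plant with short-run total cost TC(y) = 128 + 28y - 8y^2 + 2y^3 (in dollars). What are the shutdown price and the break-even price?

Shutdown price = $20; break-even price = $60

Shutdown price = min AVC. AVC = 28 - 8y + 2y^2, with vertex at y = 2 and minimum $20.
ATC = 128/y + 28 - 8y + 2y^2. Setting dATC/dy = −128/y^2 − 8 + 4y = 0 gives y = 4 (since 4·4^3 − 8·4^2 = 128).
min ATC = 128/4 + 28 − 8·4 + 2·4^2 = $60. That is the break-even price.
For $20 ≤ P < $60 the firm produces at a loss; below $20 it shuts down.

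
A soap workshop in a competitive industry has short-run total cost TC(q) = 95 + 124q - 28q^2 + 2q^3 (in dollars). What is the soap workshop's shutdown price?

$26 per unit

The shutdown price is the minimum of AVC. VC = 124q - 28q^2 + 2q^3, so AVC = 124 - 28q + 2q^2.
dAVC/dq = -28 + 4q = 0 gives q = 7. min AVC = 124 - 28·7 + 2·7^2 = 26.
For P < $26 the firm produces nothing.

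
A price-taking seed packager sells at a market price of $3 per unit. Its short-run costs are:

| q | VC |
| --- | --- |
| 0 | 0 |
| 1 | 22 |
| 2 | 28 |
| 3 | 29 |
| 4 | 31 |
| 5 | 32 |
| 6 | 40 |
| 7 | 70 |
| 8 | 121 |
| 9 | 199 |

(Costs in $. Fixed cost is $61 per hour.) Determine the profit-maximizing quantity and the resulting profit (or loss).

q = 0 (shut down); profit = -$61

Compute π = P·q − TC at each output: q=0: -61; q=1: -80; q=2: -83; q=3: -81; q=4: -80; q=5: -78; q=6: -83; q=7: -110; q=8: -158; q=9: -233.
Profit is highest at q = 0. Equivalently, the lowest AVC in the table is 32/5 ≈ $6.40 at q = 5, and P = $3 falls below it — price never covers variable cost, so the firm shuts down and loses only its fixed cost.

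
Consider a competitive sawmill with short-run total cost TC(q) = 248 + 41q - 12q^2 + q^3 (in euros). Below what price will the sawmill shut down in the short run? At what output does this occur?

€5 per unit, at q = 6

The firm shuts down when price falls below the minimum of average variable cost. AVC = VC/q = 41 - 12q + q^2.
At the minimum of AVC, MC = AVC. MC = 41 - 24q + 3q^2; setting MC = AVC gives 2q^2 - 12q = 0, so q = 6. min AVC = 5.
For P < €5 the firm produces nothing.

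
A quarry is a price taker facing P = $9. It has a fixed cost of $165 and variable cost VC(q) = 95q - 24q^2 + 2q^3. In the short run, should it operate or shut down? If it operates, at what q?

Shut down

Variable cost is VC = 95q - 24q^2 + 2q^3, so AVC = VC/q = 95 - 24q + 2q^2 and MC = dTC/dq = 95 - 48q + 6q^2.
AVC is minimized where dAVC/dq = -24 + 4q = 0, at q = 6; min AVC = 95 - 24·6 + 2·6^2 = $23.
P = $9 lies below min AVC = $23; no output level covers variable cost.
The firm minimizes its loss by shutting down and losing only its fixed cost of $165.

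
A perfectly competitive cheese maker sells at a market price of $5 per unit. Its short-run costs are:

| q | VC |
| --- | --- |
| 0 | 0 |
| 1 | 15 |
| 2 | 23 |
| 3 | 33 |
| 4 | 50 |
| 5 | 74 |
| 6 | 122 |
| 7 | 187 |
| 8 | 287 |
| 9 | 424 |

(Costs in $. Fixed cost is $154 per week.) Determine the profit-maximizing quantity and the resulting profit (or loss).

Profit at each row (π = 5q − TC): q=0: -154; q=1: -164; q=2: -167; q=3: -172; q=4: -184; q=5: -203; q=6: -246; q=7: -306; q=8: -401; q=9: -533.
Profit is highest at q = 0. Equivalently, the lowest AVC in the table is 33/3 ≈ $11 at q = 3, and P = $5 falls below it — price never covers variable cost, so the firm shuts down and loses only its fixed cost.

q = 0 (shut down); profit = -$154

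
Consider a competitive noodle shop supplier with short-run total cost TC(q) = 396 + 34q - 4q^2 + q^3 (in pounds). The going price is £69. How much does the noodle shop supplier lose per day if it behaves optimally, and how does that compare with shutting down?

AVC = 34 - 4q + q^2 has its minimum £30 at q = 2; price £69 clears that bar, so the firm operates.
With MC = 34 - 8q + 3q^2, P = MC on the upward-sloping part at q* = 5.
TR = 69·5 = 345. TC = 396 + 195 = 591. Profit = 345 − 591 = -£246.
By producing, the firm covers all variable cost plus £150 of fixed cost; shutting down would lose the full £396.

Profit = -£246 at q = 5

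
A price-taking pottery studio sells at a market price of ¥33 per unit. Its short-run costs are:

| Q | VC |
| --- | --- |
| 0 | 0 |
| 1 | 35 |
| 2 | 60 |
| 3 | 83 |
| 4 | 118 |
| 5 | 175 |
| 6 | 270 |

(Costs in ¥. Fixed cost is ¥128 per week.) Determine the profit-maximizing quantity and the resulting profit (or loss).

Tabulate TR − TC: Q=0: -128; Q=1: -130; Q=2: -122; Q=3: -112; Q=4: -114; Q=5: -138; Q=6: -200.
Profit is maximized at Q = 3. AVC there is 83/3 = ¥27.67 ≤ P, so producing beats shutting down (which would give -¥128).

Q = 3; profit = -¥112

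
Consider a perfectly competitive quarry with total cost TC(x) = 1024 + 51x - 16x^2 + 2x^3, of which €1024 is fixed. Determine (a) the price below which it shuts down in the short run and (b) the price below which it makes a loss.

AVC = 51 - 16x + 2x^2; minimized at x = 4, giving min AVC = €19. That is the shutdown price.
ATC = 1024/x + 51 - 16x + 2x^2. Setting dATC/dx = −1024/x^2 − 16 + 4x = 0 gives x = 8 (since 4·8^3 − 16·8^2 = 1024).
min ATC = 1024/8 + 51 − 16·8 + 2·8^2 = €179. That is the break-even price.
For €19 ≤ P < €179 the firm produces at a loss; below €19 it shuts down.

Shutdown price = €19; break-even price = €179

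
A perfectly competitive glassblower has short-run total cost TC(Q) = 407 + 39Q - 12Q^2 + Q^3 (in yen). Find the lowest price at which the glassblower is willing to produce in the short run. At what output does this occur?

¥3 per unit, at Q = 6

Short-run supply begins at min AVC. From VC = 39Q - 12Q^2 + Q^3, AVC = 39 - 12Q + Q^2.
At the minimum of AVC, MC = AVC. MC = 39 - 24Q + 3Q^2; setting MC = AVC gives 2Q^2 - 12Q = 0, so Q = 6. min AVC = 3.
For P < ¥3 the firm produces nothing.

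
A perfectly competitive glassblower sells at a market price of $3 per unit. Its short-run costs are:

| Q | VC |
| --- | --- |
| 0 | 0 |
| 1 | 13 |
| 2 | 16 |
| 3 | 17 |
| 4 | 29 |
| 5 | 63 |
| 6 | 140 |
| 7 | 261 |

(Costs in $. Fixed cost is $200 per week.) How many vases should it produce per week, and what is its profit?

Profit at each row (π = 3Q − TC): Q=0: -200; Q=1: -210; Q=2: -210; Q=3: -208; Q=4: -217; Q=5: -248; Q=6: -322; Q=7: -440.
Profit is highest at Q = 0. Equivalently, the lowest AVC in the table is 17/3 ≈ $5.67 at Q = 3, and P = $3 falls below it — price never covers variable cost, so the firm shuts down and loses only its fixed cost.

Q = 0 (shut down); profit = -$200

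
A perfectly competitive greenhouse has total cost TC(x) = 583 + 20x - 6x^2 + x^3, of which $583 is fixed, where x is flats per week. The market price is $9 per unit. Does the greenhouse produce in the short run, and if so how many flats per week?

Strip out fixed cost: VC = 20x - 6x^2 + x^3. Then AVC = 20 - 6x + x^2 and MC = 20 - 12x + 3x^2.
The AVC parabola has its vertex at x = 6/2 = 3, where AVC = 20 - 6·3 + 3^2 = $11.
Since P = $9 < min AVC = $11, price fails to cover variable cost at any output.
Shutting down limits the loss to fixed cost, $583.

Shut down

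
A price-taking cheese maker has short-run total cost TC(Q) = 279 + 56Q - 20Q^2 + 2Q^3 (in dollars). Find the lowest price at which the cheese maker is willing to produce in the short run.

$6 per unit

The shutdown price is the minimum of AVC. VC = 56Q - 20Q^2 + 2Q^3, so AVC = 56 - 20Q + 2Q^2.
At the minimum of AVC, MC = AVC. MC = 56 - 40Q + 6Q^2; setting MC = AVC gives 4Q^2 - 20Q = 0, so Q = 5. min AVC = 6.
For P < $6 the firm produces nothing.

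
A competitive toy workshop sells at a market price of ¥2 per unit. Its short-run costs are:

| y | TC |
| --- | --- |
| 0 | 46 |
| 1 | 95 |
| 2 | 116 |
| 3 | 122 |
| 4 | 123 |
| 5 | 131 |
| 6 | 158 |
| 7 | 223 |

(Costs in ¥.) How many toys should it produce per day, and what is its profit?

y = 0 (shut down); profit = -¥46

Compute π = P·y − TC at each output: y=0: -46; y=1: -93; y=2: -112; y=3: -116; y=4: -115; y=5: -121; y=6: -146; y=7: -209.
Profit is highest at y = 0. Equivalently, the lowest AVC in the table is 85/5 ≈ ¥17 at y = 5, and P = ¥2 falls below it — price never covers variable cost, so the firm shuts down and loses only its fixed cost.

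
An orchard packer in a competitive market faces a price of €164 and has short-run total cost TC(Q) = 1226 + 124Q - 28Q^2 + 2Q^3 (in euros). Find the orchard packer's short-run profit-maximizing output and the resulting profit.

AVC = 124 - 28Q + 2Q^2 has its minimum €26 at Q = 7; price €164 clears that bar, so the firm operates.
MC = 124 - 56Q + 6Q^2. Setting P = MC and taking the root on the rising branch gives Q* = 10.
TR = 164·10 = 1640. TC = 1226 + 440 = 1666. Profit = 1640 − 1666 = -€26.
By producing, the firm covers all variable cost plus €1200 of fixed cost; shutting down would lose the full €1226.

Profit = -€26 at Q = 10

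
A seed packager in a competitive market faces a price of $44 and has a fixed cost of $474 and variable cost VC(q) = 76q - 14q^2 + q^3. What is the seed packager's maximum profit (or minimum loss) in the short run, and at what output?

Profit = -$346 at q = 8

AVC = 76 - 14q + q^2; min AVC = $27 at q = 7. Since P = $44 ≥ min AVC, the firm produces.
MC = 76 - 28q + 3q^2. Setting P = MC and taking the root on the rising branch gives q* = 8.
TR = 44·8 = 352. TC = 474 + 224 = 698. Profit = 352 − 698 = -$346.
By producing, the firm covers all variable cost plus $128 of fixed cost; shutting down would lose the full $474.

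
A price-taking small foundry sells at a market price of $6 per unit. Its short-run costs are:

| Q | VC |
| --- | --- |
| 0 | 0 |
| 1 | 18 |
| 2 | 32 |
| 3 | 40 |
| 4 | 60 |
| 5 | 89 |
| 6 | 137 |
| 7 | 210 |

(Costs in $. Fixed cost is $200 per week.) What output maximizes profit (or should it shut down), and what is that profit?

Profit at each row (π = 6Q − TC): Q=0: -200; Q=1: -212; Q=2: -220; Q=3: -222; Q=4: -236; Q=5: -259; Q=6: -301; Q=7: -368.
Profit is highest at Q = 0. Equivalently, the lowest AVC in the table is 40/3 ≈ $13.33 at Q = 3, and P = $6 falls below it — price never covers variable cost, so the firm shuts down and loses only its fixed cost.

Q = 0 (shut down); profit = -$200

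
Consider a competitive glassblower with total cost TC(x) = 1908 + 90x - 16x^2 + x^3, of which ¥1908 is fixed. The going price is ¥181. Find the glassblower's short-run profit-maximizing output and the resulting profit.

AVC = 90 - 16x + x^2 has its minimum ¥26 at x = 8; price ¥181 clears that bar, so the firm operates.
MC = 90 - 32x + 3x^2. Setting P = MC and taking the root on the rising branch gives x* = 13.
TR = 181·13 = 2353. TC = 1908 + 663 = 2571. Profit = 2353 − 2571 = -¥218.
Shutting down would mean losing the fixed cost of ¥1908, so operating at a loss of ¥218 is better by ¥1690.

Profit = -¥218 at x = 13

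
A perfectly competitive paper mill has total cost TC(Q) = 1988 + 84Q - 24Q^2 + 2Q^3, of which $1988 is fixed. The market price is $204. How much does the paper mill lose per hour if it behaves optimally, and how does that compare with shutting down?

AVC = 84 - 24Q + 2Q^2; min AVC = $12 at Q = 6. Since P = $204 ≥ min AVC, the firm produces.
MC = 84 - 48Q + 6Q^2. Setting P = MC and taking the root on the rising branch gives Q* = 10.
TR = 204·10 = 2040. TC = 1988 + 440 = 2428. Profit = 2040 − 2428 = -$388.
Shutting down would mean losing the fixed cost of $1988, so operating at a loss of $388 is better by $1600.

Profit = -$388 at Q = 10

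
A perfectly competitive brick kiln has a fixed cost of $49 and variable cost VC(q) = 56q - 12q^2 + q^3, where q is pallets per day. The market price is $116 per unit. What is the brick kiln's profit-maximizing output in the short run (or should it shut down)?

Produce at q = 10

From TC, MC = TC'(q) = 56 - 24q + 3q^2 and AVC = VC/q = 56 - 12q + q^2.
AVC is minimized where dAVC/dq = -12 + 2q = 0, at q = 6; min AVC = 56 - 12·6 + 6^2 = $20.
Because $116 ≥ $20, revenue can cover variable cost; the firm operates.
Solving P = MC: -60 - 24q + 3q^2 = 0 ⇒ q = -2 or 10. On the upward-sloping branch, q* = 10.
Check: AVC at q = 10 is $36 ≤ P, so revenue covers variable cost.
Profit = P·q − TC = 116·10 − 409 = $751.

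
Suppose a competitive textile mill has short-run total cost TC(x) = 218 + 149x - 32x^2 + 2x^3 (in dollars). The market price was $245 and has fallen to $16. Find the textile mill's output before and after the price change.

AVC = 149 - 32x + 2x^2, minimized at x = 8 where min AVC = $21. MC = 149 - 64x + 6x^2.
At P = $245 ≥ min AVC, set P = MC on the rising branch: x = 12.
At P = $16 < min AVC = $21, price no longer covers variable cost at any output, so the firm shuts down: x = 0.

Output falls from 12 to 0 (the firm shuts down)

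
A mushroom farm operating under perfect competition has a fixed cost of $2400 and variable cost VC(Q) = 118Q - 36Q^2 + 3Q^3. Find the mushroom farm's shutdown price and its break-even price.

Shutdown price = min AVC. AVC = 118 - 36Q + 3Q^2, with vertex at Q = 6 and minimum $10.
ATC = 2400/Q + 118 - 36Q + 3Q^2. Setting dATC/dQ = −2400/Q^2 − 36 + 6Q = 0 gives Q = 10 (since 6·10^3 − 36·10^2 = 2400).
min ATC = 2400/10 + 118 − 36·10 + 3·10^2 = $298. That is the break-even price.
Between these two prices the firm operates at a loss; above $298 it earns a profit.

Shutdown price = $10; break-even price = $298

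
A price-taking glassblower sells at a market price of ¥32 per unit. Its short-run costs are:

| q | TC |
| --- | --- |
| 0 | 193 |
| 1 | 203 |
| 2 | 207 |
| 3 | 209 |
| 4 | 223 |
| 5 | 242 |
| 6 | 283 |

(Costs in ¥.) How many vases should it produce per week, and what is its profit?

q = 5; profit = -¥82

Compute π = P·q − TC at each output: q=0: -193; q=1: -171; q=2: -143; q=3: -113; q=4: -95; q=5: -82; q=6: -91.
Profit is maximized at q = 5. AVC there is 49/5 = ¥9.80 ≤ P, so producing beats shutting down (which would give -¥193).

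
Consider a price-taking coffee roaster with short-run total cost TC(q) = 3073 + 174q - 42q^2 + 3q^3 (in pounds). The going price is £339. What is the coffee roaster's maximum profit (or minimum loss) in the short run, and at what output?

Profit = -£169 at q = 11

AVC = 174 - 42q + 3q^2; min AVC = £27 at q = 7. Since P = £339 ≥ min AVC, the firm produces.
MC = 174 - 84q + 9q^2. Setting P = MC and taking the root on the rising branch gives q* = 11.
TR = 339·11 = 3729. TC = 3073 + 825 = 3898. Profit = 3729 − 3898 = -£169.
Shutting down would mean losing the fixed cost of £3073, so operating at a loss of £169 is better by £2904.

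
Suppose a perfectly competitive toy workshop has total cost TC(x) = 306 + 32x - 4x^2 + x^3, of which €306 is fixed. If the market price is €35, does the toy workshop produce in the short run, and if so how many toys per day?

Produce at x = 3

Strip out fixed cost: VC = 32x - 4x^2 + x^3. Then AVC = 32 - 4x + x^2 and MC = 32 - 8x + 3x^2.
AVC is minimized where dAVC/dx = -4 + 2x = 0, at x = 2; min AVC = 32 - 4·2 + 2^2 = €28.
Because €35 ≥ €28, revenue can cover variable cost; the firm operates.
Set P = MC: 35 = 32 - 8x + 3x^2 → -3 - 8x + 3x^2 = 0. The roots are x = -1/3 and x = 3; the profit-maximizing output is on the rising part of MC, so x* = 3.
Check: AVC at x = 3 is €29 ≤ P, so revenue covers variable cost.
Profit = P·x − TC = 35·3 − 393 = -€288, a loss, but smaller than the €306 fixed cost the firm would lose by shutting down.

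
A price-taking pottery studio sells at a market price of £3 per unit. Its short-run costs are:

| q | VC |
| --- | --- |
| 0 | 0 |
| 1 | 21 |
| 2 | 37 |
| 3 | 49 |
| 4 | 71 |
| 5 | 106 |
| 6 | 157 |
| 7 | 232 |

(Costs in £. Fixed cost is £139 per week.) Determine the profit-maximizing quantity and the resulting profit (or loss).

q = 0 (shut down); profit = -£139

Tabulate TR − TC: q=0: -139; q=1: -157; q=2: -170; q=3: -179; q=4: -198; q=5: -230; q=6: -278; q=7: -350.
Profit is highest at q = 0. Equivalently, the lowest AVC in the table is 49/3 ≈ £16.33 at q = 3, and P = £3 falls below it — price never covers variable cost, so the firm shuts down and loses only its fixed cost.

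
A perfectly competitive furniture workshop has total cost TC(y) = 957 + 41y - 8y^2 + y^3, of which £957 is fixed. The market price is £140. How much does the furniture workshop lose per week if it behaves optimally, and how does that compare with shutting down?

Profit = -£147 at y = 9

AVC = 41 - 8y + y^2 has its minimum £25 at y = 4; price £140 clears that bar, so the firm operates.
With MC = 41 - 16y + 3y^2, P = MC on the upward-sloping part at y* = 9.
TR = 140·9 = 1260. TC = 957 + 450 = 1407. Profit = 1260 − 1407 = -£147.
That loss of £147 beats the £957 the firm would lose by shutting down; producing recovers £810 of fixed cost.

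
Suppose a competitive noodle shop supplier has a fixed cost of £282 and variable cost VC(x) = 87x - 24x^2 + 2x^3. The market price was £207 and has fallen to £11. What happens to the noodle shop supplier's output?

AVC = 87 - 24x + 2x^2, minimized at x = 6 where min AVC = £15. MC = 87 - 48x + 6x^2.
With P = £207 above the shutdown price, P = MC gives x = 10.
At P = £11 < min AVC = £15, price no longer covers variable cost at any output, so the firm shuts down: x = 0.

Output falls from 10 to 0 (the firm shuts down)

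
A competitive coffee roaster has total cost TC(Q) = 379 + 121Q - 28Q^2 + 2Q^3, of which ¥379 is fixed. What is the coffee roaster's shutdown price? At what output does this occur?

Short-run supply begins at min AVC. From VC = 121Q - 28Q^2 + 2Q^3, AVC = 121 - 28Q + 2Q^2.
At the minimum of AVC, MC = AVC. MC = 121 - 56Q + 6Q^2; setting MC = AVC gives 4Q^2 - 28Q = 0, so Q = 7. min AVC = 23.
The firm shuts down for any P below ¥23.

¥23 per unit, at Q = 7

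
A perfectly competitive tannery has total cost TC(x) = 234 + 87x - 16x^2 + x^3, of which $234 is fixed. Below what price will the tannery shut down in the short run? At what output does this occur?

The firm shuts down when price falls below the minimum of average variable cost. AVC = VC/x = 87 - 16x + x^2.
At the minimum of AVC, MC = AVC. MC = 87 - 32x + 3x^2; setting MC = AVC gives 2x^2 - 16x = 0, so x = 8. min AVC = 23.
The firm shuts down for any P below $23.

$23 per unit, at x = 8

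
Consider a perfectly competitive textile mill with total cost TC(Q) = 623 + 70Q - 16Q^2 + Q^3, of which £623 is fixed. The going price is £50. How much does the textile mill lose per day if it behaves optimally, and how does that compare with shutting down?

Profit = -£223 at Q = 10

AVC = 70 - 16Q + Q^2 has its minimum £6 at Q = 8; price £50 clears that bar, so the firm operates.
MC = 70 - 32Q + 3Q^2. Setting P = MC and taking the root on the rising branch gives Q* = 10.
TR = 50·10 = 500. TC = 623 + 100 = 723. Profit = 500 − 723 = -£223.
Shutting down would mean losing the fixed cost of £623, so operating at a loss of £223 is better by £400.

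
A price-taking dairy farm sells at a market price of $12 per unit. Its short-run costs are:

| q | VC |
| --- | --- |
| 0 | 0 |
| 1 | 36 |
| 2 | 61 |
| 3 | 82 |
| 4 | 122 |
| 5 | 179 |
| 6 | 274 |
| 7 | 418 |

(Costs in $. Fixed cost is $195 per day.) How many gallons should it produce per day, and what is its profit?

Tabulate TR − TC: q=0: -195; q=1: -219; q=2: -232; q=3: -241; q=4: -269; q=5: -314; q=6: -397; q=7: -529.
Profit is highest at q = 0. Equivalently, the lowest AVC in the table is 82/3 ≈ $27.33 at q = 3, and P = $12 falls below it — price never covers variable cost, so the firm shuts down and loses only its fixed cost.

q = 0 (shut down); profit = -$195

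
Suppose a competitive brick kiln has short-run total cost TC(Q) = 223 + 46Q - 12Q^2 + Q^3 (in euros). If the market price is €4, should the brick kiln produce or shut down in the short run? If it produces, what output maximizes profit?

Shut down

From TC, MC = TC'(Q) = 46 - 24Q + 3Q^2 and AVC = VC/Q = 46 - 12Q + Q^2.
AVC is minimized where dAVC/dQ = -12 + 2Q = 0, at Q = 6; min AVC = 46 - 12·6 + 6^2 = €10.
P = €4 lies below min AVC = €10; no output level covers variable cost.
Shutting down limits the loss to fixed cost, €223.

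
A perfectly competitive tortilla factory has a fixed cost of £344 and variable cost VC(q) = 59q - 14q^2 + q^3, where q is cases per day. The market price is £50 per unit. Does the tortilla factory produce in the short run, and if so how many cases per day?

Produce at q = 9

Variable cost is VC = 59q - 14q^2 + q^3, so AVC = VC/q = 59 - 14q + q^2 and MC = dTC/dq = 59 - 28q + 3q^2.
AVC is minimized where dAVC/dq = -14 + 2q = 0, at q = 7; min AVC = 59 - 14·7 + 7^2 = £10.
Because £50 ≥ £10, revenue can cover variable cost; the firm operates.
Set P = MC: 50 = 59 - 28q + 3q^2 → 9 - 28q + 3q^2 = 0. The roots are q = 1/3 and q = 9; the profit-maximizing output is on the rising part of MC, so q* = 9.
Check: AVC at q = 9 is £14 ≤ P, so revenue covers variable cost.
Profit = P·q − TC = 50·9 − 470 = -£20, a loss, but smaller than the £344 fixed cost the firm would lose by shutting down.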